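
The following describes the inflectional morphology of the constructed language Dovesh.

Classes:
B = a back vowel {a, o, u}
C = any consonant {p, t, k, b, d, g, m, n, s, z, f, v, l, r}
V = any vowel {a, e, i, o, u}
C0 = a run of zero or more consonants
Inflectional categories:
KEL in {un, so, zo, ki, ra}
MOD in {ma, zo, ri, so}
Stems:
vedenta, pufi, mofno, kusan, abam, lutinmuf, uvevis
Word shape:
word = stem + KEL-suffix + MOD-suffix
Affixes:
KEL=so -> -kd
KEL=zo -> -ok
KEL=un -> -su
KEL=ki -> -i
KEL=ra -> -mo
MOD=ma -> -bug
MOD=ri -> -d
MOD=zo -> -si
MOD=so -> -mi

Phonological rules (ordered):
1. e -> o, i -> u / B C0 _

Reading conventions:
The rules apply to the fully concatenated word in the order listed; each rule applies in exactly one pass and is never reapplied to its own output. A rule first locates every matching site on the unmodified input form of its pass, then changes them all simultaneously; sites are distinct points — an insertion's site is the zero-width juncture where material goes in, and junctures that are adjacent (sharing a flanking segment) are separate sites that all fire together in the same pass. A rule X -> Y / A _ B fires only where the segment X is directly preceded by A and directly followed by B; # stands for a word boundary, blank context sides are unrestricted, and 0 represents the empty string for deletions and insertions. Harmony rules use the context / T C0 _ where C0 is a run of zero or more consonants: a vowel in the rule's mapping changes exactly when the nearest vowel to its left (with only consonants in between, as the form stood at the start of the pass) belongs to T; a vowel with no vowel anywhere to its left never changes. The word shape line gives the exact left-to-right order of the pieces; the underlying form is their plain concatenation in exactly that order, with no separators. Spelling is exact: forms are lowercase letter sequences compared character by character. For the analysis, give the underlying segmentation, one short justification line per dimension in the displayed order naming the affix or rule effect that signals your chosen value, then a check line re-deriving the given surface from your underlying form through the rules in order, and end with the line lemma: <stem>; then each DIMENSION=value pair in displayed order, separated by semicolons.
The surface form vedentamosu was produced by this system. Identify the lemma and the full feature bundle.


underlying: vedenta-mo-si
KEL=ra - signalled by the affix -mo
MOD=zo - signalled by the affix -si
check: vedentamosi -> vedentamosu
lemma: vedenta; KEL=ra; MOD=zo


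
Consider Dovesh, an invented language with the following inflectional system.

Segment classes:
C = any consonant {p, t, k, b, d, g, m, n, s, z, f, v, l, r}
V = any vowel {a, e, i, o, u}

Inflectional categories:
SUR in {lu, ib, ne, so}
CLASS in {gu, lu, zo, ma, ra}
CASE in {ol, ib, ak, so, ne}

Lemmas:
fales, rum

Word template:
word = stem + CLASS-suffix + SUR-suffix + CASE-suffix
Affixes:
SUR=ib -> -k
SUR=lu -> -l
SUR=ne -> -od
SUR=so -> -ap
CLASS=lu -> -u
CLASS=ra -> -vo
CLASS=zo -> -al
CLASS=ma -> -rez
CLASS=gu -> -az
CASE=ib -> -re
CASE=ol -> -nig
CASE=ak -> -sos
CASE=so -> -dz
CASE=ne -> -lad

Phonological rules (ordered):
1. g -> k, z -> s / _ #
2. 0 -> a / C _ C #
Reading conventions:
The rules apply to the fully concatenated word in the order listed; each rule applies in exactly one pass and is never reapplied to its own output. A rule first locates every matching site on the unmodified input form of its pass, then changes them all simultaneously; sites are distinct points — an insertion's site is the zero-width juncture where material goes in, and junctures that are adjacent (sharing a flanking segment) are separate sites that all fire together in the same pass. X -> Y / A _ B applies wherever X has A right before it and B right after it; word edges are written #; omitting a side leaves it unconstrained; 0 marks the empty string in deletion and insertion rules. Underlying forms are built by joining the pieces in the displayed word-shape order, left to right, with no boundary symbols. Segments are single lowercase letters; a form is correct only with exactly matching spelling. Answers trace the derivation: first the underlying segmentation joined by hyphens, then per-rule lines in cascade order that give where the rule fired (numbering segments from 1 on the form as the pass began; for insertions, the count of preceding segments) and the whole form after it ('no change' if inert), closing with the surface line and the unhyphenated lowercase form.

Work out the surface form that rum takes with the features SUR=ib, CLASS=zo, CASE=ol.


underlying: rum-al-k-nig
1. g -> k, z -> s / _ #: fires at position(s) 9: rumalknik
2. 0 -> a / C _ C #: no change
surface: rumalknik


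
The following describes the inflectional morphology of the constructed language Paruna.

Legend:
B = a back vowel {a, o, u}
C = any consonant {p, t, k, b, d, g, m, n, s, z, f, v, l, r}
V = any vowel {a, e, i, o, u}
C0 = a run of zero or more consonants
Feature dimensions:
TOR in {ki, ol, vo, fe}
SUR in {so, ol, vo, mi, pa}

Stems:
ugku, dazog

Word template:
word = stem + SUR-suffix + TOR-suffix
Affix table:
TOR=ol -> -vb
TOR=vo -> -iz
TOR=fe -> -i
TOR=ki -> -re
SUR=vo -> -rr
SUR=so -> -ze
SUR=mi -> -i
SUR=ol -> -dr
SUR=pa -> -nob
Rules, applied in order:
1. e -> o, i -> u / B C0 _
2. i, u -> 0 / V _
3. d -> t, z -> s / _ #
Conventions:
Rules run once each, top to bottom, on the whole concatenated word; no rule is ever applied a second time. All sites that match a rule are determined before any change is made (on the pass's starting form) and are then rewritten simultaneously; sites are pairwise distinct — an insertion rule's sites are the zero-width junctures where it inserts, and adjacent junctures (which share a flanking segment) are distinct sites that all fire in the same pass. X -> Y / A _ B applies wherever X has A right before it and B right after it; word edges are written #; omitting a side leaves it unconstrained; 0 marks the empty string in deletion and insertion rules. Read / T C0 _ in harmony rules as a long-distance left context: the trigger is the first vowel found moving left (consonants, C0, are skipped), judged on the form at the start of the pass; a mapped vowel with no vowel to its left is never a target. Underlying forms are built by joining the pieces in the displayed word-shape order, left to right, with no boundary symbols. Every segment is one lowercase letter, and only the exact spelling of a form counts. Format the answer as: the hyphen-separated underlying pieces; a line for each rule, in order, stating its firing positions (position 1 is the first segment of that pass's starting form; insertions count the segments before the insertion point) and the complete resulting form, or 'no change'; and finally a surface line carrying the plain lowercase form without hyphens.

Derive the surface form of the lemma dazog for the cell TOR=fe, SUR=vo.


underlying: dazog-rr-i
1. e -> o, i -> u / B C0 _: fires at position(s) 8: dazogrru
2. i, u -> 0 / V _: no change
3. d -> t, z -> s / _ #: no change
surface: dazogrru


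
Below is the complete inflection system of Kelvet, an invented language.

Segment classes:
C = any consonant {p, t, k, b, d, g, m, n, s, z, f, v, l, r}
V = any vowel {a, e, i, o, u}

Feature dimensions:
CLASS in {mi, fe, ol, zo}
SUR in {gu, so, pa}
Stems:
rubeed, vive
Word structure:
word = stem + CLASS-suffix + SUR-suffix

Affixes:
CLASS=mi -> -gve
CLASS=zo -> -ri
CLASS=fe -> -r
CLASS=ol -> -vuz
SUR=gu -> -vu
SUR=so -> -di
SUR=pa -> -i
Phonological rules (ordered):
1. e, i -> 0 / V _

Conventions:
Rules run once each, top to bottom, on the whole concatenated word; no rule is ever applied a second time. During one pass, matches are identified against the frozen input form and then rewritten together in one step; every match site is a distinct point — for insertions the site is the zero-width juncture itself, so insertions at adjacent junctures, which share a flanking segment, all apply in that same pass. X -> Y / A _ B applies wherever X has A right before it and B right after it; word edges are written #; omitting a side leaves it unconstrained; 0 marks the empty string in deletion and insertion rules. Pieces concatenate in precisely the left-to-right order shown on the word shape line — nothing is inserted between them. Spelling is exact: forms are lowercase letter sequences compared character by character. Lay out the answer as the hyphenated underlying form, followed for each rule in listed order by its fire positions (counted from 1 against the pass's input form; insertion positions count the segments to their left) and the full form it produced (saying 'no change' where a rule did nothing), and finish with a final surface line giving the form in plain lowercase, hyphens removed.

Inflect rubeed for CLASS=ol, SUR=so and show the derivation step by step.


underlying: rubeed-vuz-di
1. e, i -> 0 / V _: fires at position(s) 5: rubedvuzdi
surface: rubedvuzdi


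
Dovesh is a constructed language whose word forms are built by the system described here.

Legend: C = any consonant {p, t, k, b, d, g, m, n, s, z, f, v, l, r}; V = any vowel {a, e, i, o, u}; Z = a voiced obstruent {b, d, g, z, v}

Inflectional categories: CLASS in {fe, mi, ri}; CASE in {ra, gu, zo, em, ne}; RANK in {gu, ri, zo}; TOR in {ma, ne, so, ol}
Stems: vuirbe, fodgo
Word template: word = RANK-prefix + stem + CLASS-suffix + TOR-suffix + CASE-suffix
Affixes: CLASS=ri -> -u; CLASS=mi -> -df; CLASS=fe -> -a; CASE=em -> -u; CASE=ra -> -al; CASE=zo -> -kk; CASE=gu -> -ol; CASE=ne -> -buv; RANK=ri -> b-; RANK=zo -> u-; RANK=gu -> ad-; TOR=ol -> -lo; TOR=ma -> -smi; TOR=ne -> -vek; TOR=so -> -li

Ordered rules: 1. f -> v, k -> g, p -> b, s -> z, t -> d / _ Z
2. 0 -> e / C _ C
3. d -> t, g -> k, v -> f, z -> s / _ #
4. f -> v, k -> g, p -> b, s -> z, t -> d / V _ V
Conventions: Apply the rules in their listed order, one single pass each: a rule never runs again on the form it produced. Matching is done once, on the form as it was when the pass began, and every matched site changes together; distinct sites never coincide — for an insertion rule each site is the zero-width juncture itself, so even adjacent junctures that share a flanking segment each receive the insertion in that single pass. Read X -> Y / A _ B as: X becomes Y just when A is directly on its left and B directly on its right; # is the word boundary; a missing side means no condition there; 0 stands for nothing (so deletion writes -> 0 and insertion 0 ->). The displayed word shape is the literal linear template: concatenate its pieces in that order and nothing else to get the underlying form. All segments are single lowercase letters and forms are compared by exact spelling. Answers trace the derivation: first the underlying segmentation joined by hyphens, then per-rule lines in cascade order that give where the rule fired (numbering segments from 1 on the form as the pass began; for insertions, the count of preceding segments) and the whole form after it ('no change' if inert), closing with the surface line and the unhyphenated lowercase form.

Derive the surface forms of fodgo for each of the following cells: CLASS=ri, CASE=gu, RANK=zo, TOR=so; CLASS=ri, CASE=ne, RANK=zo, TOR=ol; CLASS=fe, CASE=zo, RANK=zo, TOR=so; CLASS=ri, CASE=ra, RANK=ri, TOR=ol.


cell CLASS=ri, CASE=gu, RANK=zo, TOR=so:
underlying: u-fodgo-u-li-ol
1. f -> v, k -> g, p -> b, s -> z, t -> d / _ Z: no change
2. 0 -> e / C _ C: inserts after position(s) 4: ufodegouliol
3. d -> t, g -> k, v -> f, z -> s / _ #: no change
4. f -> v, k -> g, p -> b, s -> z, t -> d / V _ V: fires at position(s) 2: uvodegouliol
surface: uvodegouliol

cell CLASS=ri, CASE=ne, RANK=zo, TOR=ol:
underlying: u-fodgo-u-lo-buv
1. f -> v, k -> g, p -> b, s -> z, t -> d / _ Z: no change
2. 0 -> e / C _ C: inserts after position(s) 4: ufodegoulobuv
3. d -> t, g -> k, v -> f, z -> s / _ #: fires at position(s) 13: ufodegoulobuf
4. f -> v, k -> g, p -> b, s -> z, t -> d / V _ V: fires at position(s) 2: uvodegoulobuf
surface: uvodegoulobuf

cell CLASS=fe, CASE=zo, RANK=zo, TOR=so:
underlying: u-fodgo-a-li-kk
1. f -> v, k -> g, p -> b, s -> z, t -> d / _ Z: no change
2. 0 -> e / C _ C: inserts after position(s) 4, 10: ufodegoalikek
3. d -> t, g -> k, v -> f, z -> s / _ #: no change
4. f -> v, k -> g, p -> b, s -> z, t -> d / V _ V: fires at position(s) 2, 11: uvodegoaligek
surface: uvodegoaligek

cell CLASS=ri, CASE=ra, RANK=ri, TOR=ol:
underlying: b-fodgo-u-lo-al
1. f -> v, k -> g, p -> b, s -> z, t -> d / _ Z: no change
2. 0 -> e / C _ C: inserts after position(s) 1, 4: befodegouloal
3. d -> t, g -> k, v -> f, z -> s / _ #: no change
4. f -> v, k -> g, p -> b, s -> z, t -> d / V _ V: fires at position(s) 3: bevodegouloal
surface: bevodegouloal


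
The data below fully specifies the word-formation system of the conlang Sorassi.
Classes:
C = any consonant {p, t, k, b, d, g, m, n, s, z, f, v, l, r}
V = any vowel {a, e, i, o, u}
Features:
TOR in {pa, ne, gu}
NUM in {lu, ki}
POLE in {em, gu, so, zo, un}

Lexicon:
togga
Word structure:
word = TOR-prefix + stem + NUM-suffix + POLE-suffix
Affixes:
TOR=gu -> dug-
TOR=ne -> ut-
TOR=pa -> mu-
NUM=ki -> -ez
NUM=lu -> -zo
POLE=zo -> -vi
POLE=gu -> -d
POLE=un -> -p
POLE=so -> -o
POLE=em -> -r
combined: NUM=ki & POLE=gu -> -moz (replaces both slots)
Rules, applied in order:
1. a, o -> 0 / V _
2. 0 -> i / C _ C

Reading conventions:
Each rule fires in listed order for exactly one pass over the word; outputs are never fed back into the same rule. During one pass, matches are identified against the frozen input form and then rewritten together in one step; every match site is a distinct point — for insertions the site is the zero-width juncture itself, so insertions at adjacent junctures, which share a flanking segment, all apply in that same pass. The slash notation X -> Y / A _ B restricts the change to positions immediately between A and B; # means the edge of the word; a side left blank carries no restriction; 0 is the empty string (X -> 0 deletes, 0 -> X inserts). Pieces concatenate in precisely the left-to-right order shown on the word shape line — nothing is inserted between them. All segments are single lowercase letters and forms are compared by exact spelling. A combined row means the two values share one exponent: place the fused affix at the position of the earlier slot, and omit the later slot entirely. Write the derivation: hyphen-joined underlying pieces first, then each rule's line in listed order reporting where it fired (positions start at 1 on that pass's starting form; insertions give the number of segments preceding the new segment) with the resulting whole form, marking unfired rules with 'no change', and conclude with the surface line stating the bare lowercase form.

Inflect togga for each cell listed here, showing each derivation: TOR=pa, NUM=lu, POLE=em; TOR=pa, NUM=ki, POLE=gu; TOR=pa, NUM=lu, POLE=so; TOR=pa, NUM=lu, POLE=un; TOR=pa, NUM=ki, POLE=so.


cell TOR=pa, NUM=lu, POLE=em:
underlying: mu-togga-zo-r
1. a, o -> 0 / V _: no change
2. 0 -> i / C _ C: inserts after position(s) 5: mutogigazor
surface: mutogigazor

cell TOR=pa, NUM=ki, POLE=gu:
underlying: mu-togga-moz
1. a, o -> 0 / V _: no change
2. 0 -> i / C _ C: inserts after position(s) 5: mutogigamoz
surface: mutogigamoz

cell TOR=pa, NUM=lu, POLE=so:
underlying: mu-togga-zo-o
1. a, o -> 0 / V _: fires at position(s) 10: mutoggazo
2. 0 -> i / C _ C: inserts after position(s) 5: mutogigazo
surface: mutogigazo

cell TOR=pa, NUM=lu, POLE=un:
underlying: mu-togga-zo-p
1. a, o -> 0 / V _: no change
2. 0 -> i / C _ C: inserts after position(s) 5: mutogigazop
surface: mutogigazop

cell TOR=pa, NUM=ki, POLE=so:
underlying: mu-togga-ez-o
1. a, o -> 0 / V _: no change
2. 0 -> i / C _ C: inserts after position(s) 5: mutogigaezo
surface: mutogigaezo


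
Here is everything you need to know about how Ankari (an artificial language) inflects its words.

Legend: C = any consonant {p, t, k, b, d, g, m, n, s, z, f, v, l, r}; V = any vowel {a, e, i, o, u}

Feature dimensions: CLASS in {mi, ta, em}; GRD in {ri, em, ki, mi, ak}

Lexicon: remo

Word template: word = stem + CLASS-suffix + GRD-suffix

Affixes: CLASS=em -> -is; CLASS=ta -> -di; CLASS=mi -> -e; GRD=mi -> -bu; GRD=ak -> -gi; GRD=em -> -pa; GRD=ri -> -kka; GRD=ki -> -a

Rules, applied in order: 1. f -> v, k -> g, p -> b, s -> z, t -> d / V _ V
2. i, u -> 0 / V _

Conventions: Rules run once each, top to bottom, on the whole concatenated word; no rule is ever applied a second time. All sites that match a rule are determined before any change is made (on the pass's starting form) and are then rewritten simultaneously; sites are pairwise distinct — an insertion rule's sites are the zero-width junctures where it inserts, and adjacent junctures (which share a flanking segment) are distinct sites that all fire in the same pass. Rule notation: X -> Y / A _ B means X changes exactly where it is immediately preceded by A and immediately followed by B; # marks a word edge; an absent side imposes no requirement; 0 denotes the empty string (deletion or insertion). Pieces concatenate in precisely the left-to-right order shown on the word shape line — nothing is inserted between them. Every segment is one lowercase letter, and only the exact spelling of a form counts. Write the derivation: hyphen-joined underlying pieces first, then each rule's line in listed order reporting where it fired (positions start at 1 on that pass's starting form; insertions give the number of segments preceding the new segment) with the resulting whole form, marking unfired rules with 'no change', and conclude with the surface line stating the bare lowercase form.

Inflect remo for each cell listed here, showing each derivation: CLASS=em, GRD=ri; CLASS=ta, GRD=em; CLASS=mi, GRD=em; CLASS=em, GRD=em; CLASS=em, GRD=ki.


cell CLASS=em, GRD=ri:
underlying: remo-is-kka
1. f -> v, k -> g, p -> b, s -> z, t -> d / V _ V: no change
2. i, u -> 0 / V _: fires at position(s) 5: remoskka
surface: remoskka

cell CLASS=ta, GRD=em:
underlying: remo-di-pa
1. f -> v, k -> g, p -> b, s -> z, t -> d / V _ V: fires at position(s) 7: remodiba
2. i, u -> 0 / V _: no change
surface: remodiba

cell CLASS=mi, GRD=em:
underlying: remo-e-pa
1. f -> v, k -> g, p -> b, s -> z, t -> d / V _ V: fires at position(s) 6: remoeba
2. i, u -> 0 / V _: no change
surface: remoeba

cell CLASS=em, GRD=em:
underlying: remo-is-pa
1. f -> v, k -> g, p -> b, s -> z, t -> d / V _ V: no change
2. i, u -> 0 / V _: fires at position(s) 5: remospa
surface: remospa

cell CLASS=em, GRD=ki:
underlying: remo-is-a
1. f -> v, k -> g, p -> b, s -> z, t -> d / V _ V: fires at position(s) 6: remoiza
2. i, u -> 0 / V _: fires at position(s) 5: remoza
surface: remoza


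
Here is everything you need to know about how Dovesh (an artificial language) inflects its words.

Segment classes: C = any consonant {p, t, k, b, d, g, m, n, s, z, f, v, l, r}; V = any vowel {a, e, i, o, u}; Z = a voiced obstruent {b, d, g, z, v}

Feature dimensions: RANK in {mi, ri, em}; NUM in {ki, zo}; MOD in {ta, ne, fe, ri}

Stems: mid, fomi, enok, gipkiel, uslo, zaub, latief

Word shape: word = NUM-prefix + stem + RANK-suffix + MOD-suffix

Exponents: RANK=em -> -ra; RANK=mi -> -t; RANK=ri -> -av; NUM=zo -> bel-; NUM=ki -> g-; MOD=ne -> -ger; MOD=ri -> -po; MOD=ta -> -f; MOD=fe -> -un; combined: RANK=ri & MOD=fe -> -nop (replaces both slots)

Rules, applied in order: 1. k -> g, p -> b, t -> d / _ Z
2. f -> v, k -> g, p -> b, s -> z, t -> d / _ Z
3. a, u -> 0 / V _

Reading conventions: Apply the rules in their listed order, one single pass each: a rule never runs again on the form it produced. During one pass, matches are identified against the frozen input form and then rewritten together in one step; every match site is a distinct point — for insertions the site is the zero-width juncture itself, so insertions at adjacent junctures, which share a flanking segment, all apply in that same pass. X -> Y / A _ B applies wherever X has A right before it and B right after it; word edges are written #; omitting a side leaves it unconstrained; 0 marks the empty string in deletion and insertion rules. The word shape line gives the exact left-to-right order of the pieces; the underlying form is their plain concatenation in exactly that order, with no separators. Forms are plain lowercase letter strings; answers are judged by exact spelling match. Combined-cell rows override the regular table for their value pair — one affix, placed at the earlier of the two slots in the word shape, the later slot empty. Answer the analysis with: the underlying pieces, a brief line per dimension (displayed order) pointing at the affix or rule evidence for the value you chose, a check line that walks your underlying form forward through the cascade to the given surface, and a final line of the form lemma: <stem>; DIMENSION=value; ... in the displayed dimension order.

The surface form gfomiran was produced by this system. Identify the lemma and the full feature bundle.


underlying: g-fomi-ra-un
RANK=em - signalled by the affix -ra
NUM=ki - signalled by the affix g-
MOD=fe - signalled by the affix -un
check: gfomiraun -> gfomiraun -> gfomiraun -> gfomiran
lemma: fomi; RANK=em; NUM=ki; MOD=fe


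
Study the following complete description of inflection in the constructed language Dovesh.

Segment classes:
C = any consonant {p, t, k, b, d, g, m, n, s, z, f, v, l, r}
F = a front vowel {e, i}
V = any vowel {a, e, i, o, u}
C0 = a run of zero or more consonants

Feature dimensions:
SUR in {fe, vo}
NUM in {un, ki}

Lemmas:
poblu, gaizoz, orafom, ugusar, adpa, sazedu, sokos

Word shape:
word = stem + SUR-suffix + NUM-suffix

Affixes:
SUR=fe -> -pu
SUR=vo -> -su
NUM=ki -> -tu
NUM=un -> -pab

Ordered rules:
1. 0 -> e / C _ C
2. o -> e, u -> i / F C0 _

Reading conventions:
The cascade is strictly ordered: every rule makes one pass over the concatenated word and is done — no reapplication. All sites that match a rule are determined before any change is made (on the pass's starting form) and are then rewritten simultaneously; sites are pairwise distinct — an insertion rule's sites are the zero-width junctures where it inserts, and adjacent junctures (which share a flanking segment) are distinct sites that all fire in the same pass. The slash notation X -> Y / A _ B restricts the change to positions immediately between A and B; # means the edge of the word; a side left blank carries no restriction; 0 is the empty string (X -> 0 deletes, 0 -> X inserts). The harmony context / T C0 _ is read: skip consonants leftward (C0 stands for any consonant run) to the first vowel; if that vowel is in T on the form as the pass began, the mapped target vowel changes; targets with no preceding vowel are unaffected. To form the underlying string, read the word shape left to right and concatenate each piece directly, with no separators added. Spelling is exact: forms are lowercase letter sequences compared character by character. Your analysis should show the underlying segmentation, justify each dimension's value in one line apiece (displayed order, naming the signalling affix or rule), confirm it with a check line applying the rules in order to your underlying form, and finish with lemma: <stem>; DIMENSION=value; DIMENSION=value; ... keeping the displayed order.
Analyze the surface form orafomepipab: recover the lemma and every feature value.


underlying: orafom-pu-pab
SUR=fe - signalled by the affix -pu
NUM=un - signalled by the affix -pab
check: orafompupab -> orafomepupab -> orafomepipab
lemma: orafom; SUR=fe; NUM=un


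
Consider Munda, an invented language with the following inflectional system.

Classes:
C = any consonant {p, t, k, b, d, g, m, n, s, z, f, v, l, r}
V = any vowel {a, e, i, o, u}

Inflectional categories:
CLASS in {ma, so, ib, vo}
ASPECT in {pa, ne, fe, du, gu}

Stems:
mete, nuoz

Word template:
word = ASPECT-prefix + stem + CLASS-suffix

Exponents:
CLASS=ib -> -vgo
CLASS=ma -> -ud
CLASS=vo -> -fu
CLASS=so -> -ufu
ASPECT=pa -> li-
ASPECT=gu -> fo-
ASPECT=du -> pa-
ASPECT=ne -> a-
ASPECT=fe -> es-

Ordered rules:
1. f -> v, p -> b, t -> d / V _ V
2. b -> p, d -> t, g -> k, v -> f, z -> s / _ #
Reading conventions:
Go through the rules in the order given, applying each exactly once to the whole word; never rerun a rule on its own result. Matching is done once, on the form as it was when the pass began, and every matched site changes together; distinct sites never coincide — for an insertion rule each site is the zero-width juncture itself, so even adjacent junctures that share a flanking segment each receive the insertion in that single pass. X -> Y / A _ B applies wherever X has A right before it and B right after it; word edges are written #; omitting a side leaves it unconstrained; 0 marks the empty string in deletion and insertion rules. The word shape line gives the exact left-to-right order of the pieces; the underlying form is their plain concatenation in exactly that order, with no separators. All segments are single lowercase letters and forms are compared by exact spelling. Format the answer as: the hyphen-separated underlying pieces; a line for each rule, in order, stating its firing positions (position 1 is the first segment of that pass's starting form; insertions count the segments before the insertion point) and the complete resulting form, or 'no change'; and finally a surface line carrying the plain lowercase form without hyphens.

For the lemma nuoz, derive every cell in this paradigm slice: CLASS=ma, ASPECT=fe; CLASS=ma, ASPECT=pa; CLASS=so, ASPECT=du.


cell CLASS=ma, ASPECT=fe:
underlying: es-nuoz-ud
1. f -> v, p -> b, t -> d / V _ V: no change
2. b -> p, d -> t, g -> k, v -> f, z -> s / _ #: fires at position(s) 8: esnuozut
surface: esnuozut

cell CLASS=ma, ASPECT=pa:
underlying: li-nuoz-ud
1. f -> v, p -> b, t -> d / V _ V: no change
2. b -> p, d -> t, g -> k, v -> f, z -> s / _ #: fires at position(s) 8: linuozut
surface: linuozut

cell CLASS=so, ASPECT=du:
underlying: pa-nuoz-ufu
1. f -> v, p -> b, t -> d / V _ V: fires at position(s) 8: panuozuvu
2. b -> p, d -> t, g -> k, v -> f, z -> s / _ #: no change
surface: panuozuvu


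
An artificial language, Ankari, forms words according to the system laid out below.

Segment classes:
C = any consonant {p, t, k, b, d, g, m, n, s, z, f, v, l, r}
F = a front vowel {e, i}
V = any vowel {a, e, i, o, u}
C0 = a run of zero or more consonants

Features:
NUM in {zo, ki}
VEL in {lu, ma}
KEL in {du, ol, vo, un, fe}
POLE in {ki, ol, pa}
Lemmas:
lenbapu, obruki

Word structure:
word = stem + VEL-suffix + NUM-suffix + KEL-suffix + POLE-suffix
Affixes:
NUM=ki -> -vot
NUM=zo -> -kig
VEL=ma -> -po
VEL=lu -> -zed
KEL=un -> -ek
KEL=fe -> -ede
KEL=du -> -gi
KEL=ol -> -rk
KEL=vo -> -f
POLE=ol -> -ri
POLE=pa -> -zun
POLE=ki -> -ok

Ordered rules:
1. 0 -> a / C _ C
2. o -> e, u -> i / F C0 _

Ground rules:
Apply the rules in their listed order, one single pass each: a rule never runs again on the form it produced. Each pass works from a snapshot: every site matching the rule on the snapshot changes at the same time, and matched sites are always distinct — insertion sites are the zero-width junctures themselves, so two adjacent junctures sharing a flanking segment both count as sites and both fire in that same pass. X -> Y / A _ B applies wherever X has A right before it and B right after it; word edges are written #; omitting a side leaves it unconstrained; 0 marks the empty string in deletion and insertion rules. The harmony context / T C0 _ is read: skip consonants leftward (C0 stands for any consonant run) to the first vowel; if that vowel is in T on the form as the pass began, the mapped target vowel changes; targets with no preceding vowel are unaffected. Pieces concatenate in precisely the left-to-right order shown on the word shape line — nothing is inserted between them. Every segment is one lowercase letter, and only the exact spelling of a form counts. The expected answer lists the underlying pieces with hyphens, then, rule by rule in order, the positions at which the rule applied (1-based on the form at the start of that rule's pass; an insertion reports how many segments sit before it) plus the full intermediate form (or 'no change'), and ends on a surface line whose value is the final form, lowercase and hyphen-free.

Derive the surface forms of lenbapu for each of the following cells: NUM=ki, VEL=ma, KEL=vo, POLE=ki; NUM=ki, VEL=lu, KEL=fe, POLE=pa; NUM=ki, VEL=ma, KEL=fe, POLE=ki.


cell NUM=ki, VEL=ma, KEL=vo, POLE=ki:
underlying: lenbapu-po-vot-f-ok
1. 0 -> a / C _ C: inserts after position(s) 3, 12: lenabapupovotafok
2. o -> e, u -> i / F C0 _: no change
surface: lenabapupovotafok

cell NUM=ki, VEL=lu, KEL=fe, POLE=pa:
underlying: lenbapu-zed-vot-ede-zun
1. 0 -> a / C _ C: inserts after position(s) 3, 10: lenabapuzedavotedezun
2. o -> e, u -> i / F C0 _: fires at position(s) 20: lenabapuzedavotedezin
surface: lenabapuzedavotedezin

cell NUM=ki, VEL=ma, KEL=fe, POLE=ki:
underlying: lenbapu-po-vot-ede-ok
1. 0 -> a / C _ C: inserts after position(s) 3: lenabapupovotedeok
2. o -> e, u -> i / F C0 _: fires at position(s) 17: lenabapupovotedeek
surface: lenabapupovotedeek


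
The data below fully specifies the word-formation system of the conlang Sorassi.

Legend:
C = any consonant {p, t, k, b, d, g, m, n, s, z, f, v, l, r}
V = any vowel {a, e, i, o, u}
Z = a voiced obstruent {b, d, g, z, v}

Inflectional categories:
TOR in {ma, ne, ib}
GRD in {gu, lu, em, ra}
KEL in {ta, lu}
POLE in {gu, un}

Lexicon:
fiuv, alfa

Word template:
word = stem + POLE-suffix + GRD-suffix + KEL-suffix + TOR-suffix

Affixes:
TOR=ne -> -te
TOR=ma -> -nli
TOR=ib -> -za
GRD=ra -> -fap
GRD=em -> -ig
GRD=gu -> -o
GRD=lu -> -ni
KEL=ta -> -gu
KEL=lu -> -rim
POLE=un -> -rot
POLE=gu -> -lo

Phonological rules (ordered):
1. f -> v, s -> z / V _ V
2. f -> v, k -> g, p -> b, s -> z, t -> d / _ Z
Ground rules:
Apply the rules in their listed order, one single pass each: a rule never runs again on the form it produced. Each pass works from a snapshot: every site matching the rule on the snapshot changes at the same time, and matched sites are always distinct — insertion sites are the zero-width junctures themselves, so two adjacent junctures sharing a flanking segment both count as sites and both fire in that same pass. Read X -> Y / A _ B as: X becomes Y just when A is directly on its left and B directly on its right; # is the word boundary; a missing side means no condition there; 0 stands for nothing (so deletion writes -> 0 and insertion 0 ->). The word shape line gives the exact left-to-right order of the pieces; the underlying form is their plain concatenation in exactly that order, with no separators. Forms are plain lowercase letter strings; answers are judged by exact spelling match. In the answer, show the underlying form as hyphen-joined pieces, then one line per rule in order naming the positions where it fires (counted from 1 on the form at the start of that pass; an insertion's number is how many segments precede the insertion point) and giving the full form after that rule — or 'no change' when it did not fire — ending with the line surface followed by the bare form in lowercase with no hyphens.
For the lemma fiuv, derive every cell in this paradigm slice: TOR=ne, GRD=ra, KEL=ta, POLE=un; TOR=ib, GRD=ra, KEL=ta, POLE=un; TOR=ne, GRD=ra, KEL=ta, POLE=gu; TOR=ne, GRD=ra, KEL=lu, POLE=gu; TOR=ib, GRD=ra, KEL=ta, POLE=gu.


cell TOR=ne, GRD=ra, KEL=ta, POLE=un:
underlying: fiuv-rot-fap-gu-te
1. f -> v, s -> z / V _ V: no change
2. f -> v, k -> g, p -> b, s -> z, t -> d / _ Z: fires at position(s) 10: fiuvrotfabgute
surface: fiuvrotfabgute

cell TOR=ib, GRD=ra, KEL=ta, POLE=un:
underlying: fiuv-rot-fap-gu-za
1. f -> v, s -> z / V _ V: no change
2. f -> v, k -> g, p -> b, s -> z, t -> d / _ Z: fires at position(s) 10: fiuvrotfabguza
surface: fiuvrotfabguza

cell TOR=ne, GRD=ra, KEL=ta, POLE=gu:
underlying: fiuv-lo-fap-gu-te
1. f -> v, s -> z / V _ V: fires at position(s) 7: fiuvlovapgute
2. f -> v, k -> g, p -> b, s -> z, t -> d / _ Z: fires at position(s) 9: fiuvlovabgute
surface: fiuvlovabgute

cell TOR=ne, GRD=ra, KEL=lu, POLE=gu:
underlying: fiuv-lo-fap-rim-te
1. f -> v, s -> z / V _ V: fires at position(s) 7: fiuvlovaprimte
2. f -> v, k -> g, p -> b, s -> z, t -> d / _ Z: no change
surface: fiuvlovaprimte

cell TOR=ib, GRD=ra, KEL=ta, POLE=gu:
underlying: fiuv-lo-fap-gu-za
1. f -> v, s -> z / V _ V: fires at position(s) 7: fiuvlovapguza
2. f -> v, k -> g, p -> b, s -> z, t -> d / _ Z: fires at position(s) 9: fiuvlovabguza
surface: fiuvlovabguza


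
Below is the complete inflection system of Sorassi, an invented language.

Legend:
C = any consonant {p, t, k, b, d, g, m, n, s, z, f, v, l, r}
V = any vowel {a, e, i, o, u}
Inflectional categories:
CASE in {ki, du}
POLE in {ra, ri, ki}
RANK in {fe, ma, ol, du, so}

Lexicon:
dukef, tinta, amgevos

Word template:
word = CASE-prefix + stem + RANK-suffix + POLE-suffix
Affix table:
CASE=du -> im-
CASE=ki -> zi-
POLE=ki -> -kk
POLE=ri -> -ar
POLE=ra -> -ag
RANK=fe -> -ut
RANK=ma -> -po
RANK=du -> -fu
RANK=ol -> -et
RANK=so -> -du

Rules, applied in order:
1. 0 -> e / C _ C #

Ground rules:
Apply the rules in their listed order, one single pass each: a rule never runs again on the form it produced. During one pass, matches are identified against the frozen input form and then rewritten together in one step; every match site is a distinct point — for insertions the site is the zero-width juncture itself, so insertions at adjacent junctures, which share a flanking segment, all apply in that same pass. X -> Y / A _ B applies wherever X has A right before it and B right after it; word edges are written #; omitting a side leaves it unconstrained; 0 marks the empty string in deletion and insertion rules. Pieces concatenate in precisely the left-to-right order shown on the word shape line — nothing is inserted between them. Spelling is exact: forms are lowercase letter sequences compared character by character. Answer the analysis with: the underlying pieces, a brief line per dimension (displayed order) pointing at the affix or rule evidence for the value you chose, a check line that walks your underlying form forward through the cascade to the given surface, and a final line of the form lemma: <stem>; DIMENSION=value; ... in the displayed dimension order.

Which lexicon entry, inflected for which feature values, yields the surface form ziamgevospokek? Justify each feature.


underlying: zi-amgevos-po-kk
CASE=ki - signalled by the affix zi-
POLE=ki - signalled by the affix -kk
RANK=ma - signalled by the affix -po
check: ziamgevospokk -> ziamgevospokek
lemma: amgevos; CASE=ki; POLE=ki; RANK=ma


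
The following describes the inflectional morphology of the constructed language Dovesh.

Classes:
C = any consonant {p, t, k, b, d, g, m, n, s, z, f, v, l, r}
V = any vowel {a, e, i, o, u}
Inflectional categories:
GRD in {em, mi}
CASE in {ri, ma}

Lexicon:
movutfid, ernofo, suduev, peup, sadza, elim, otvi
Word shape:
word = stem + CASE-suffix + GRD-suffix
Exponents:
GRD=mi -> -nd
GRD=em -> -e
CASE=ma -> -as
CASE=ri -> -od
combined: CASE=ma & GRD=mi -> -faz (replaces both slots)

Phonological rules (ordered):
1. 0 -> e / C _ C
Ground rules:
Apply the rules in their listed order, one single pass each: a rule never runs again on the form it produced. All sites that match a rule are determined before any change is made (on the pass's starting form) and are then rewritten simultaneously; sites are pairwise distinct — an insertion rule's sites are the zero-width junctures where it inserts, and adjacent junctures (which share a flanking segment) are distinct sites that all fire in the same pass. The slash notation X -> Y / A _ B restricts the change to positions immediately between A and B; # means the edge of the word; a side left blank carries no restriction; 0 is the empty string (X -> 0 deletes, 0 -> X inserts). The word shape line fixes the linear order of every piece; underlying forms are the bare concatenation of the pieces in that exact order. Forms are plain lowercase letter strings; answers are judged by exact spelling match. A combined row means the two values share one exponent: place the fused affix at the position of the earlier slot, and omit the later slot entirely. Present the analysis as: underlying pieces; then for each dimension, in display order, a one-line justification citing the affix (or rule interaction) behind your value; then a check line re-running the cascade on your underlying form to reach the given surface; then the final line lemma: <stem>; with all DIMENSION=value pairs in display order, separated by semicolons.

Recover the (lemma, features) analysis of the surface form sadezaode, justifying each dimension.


underlying: sadza-od-e
GRD=em - signalled by the affix -e
CASE=ri - signalled by the affix -od
check: sadzaode -> sadezaode
lemma: sadza; GRD=em; CASE=ri


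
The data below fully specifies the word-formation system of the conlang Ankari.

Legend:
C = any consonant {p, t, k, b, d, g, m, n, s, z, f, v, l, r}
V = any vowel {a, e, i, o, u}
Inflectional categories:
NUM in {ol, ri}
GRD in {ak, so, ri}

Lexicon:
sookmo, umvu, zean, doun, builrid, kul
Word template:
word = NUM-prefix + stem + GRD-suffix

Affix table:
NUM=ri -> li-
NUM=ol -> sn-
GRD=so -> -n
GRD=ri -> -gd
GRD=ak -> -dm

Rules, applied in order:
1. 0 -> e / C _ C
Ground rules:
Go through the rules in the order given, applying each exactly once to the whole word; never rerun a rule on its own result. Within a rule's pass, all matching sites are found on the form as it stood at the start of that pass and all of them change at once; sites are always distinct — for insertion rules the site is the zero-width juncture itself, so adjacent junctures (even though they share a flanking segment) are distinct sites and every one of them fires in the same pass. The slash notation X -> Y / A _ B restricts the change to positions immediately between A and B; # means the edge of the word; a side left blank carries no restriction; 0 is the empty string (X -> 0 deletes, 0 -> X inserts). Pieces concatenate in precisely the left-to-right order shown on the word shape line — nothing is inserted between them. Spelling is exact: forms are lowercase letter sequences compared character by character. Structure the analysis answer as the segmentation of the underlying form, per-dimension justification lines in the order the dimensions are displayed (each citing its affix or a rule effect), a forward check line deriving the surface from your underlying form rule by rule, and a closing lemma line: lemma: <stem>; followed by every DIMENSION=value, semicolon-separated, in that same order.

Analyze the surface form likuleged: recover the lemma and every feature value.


underlying: li-kul-gd
NUM=ri - signalled by the affix li-
GRD=ri - signalled by the affix -gd
check: likulgd -> likuleged
lemma: kul; NUM=ri; GRD=ri


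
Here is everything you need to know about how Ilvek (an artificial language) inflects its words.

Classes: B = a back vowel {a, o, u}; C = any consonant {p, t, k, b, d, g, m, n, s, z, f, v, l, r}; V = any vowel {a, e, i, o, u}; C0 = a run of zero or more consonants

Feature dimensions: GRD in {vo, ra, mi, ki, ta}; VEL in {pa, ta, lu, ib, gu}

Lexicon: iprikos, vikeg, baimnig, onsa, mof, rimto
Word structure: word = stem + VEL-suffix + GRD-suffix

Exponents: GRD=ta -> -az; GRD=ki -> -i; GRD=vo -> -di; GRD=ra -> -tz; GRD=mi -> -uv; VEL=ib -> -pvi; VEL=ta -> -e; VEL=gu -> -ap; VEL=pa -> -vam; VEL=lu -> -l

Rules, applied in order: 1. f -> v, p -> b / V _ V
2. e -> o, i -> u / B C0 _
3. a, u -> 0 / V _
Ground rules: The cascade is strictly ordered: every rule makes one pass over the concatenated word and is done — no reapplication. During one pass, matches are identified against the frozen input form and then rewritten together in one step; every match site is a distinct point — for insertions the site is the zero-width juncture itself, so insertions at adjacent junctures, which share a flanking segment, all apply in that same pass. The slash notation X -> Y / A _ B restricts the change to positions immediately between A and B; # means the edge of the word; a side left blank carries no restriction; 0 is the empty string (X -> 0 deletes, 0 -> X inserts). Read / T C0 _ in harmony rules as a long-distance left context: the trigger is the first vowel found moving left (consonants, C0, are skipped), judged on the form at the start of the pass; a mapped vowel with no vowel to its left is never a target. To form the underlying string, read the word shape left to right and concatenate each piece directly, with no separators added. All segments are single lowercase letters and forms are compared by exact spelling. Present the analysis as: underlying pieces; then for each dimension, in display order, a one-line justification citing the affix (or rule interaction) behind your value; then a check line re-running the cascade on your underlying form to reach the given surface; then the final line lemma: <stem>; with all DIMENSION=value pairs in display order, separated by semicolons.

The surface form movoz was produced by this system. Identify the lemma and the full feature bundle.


underlying: mof-e-az
GRD=ta - signalled by the affix -az
VEL=ta - signalled by the affix -e
check: mofeaz -> moveaz -> movoaz -> movoz
lemma: mof; GRD=ta; VEL=ta
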